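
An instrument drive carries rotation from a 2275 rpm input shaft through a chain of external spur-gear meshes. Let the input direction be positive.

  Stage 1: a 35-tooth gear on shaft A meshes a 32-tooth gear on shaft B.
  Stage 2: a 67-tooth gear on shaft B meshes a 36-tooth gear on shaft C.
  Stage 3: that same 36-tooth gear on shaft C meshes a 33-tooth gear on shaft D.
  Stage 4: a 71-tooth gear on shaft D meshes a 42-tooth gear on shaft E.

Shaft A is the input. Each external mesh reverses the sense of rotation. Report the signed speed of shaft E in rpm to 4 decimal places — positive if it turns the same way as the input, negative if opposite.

+8540.2265 rpm (same as input, |ω| = 8540.2265 rpm)

Stage 1 [35T→32T]: ω = 2275.0000×35/32 = 2488.2812 rpm, dir flips to −; running = −2488.2812
Stage 2 [67T→36T]: ω = 2488.2812×67/36 = 4630.9679 rpm, dir flips to +; running = +4630.9679
Stage 3 [36T→33T]: ω = 4630.9679×36/33 = 5051.9650 rpm, dir flips to −; running = −5051.9650
Stage 4 [71T→42T]: ω = 5051.9650×71/42 = 8540.2265 rpm, dir flips to +; running = +8540.2265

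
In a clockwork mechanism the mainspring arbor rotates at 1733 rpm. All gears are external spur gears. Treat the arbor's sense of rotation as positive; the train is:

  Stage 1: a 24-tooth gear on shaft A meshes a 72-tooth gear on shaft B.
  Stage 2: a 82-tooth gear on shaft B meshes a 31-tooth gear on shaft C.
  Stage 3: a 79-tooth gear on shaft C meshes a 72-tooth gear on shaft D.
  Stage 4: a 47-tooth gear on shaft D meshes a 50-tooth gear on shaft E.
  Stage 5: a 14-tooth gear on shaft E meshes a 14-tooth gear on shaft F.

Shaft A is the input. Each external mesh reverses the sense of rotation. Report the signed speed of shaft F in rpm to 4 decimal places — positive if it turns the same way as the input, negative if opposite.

-1575.9844 rpm (opposite to input, |ω| = 1575.9844 rpm)

Stage 1 [24T→72T]: ω = 1733.0000×24/72 = 577.6667 rpm, dir flips to −; running = −577.6667
Stage 2 [82T→31T]: ω = 577.6667×82/31 = 1528.0215 rpm, dir flips to +; running = +1528.0215
Stage 3 [79T→72T]: ω = 1528.0215×79/72 = 1676.5792 rpm, dir flips to −; running = −1676.5792
Stage 4 [47T→50T]: ω = 1676.5792×47/50 = 1575.9844 rpm, dir flips to +; running = +1575.9844
Stage 5 [14T→14T]: ω = 1575.9844×14/14 = 1575.9844 rpm, dir flips to −; running = −1575.9844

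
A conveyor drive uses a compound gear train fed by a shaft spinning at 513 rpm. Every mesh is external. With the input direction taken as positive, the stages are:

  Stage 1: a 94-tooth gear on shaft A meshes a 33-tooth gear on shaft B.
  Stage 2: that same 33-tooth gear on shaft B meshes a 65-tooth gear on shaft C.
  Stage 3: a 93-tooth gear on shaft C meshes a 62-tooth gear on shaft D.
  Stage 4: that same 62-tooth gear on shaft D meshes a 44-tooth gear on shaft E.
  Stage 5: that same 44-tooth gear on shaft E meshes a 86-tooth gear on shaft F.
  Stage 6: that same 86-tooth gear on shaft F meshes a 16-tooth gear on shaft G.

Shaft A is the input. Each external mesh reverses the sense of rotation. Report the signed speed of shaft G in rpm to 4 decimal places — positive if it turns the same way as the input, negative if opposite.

Stage 1 [94T→33T]: ω = 513.0000×94/33 = 1461.2727 rpm, dir flips to −; running = −1461.2727
Stage 2 [33T→65T]: ω = 1461.2727×33/65 = 741.8769 rpm, dir flips to +; running = +741.8769
Stage 3 [93T→62T]: ω = 741.8769×93/62 = 1112.8154 rpm, dir flips to −; running = −1112.8154
Stage 4 [62T→44T]: ω = 1112.8154×62/44 = 1568.0580 rpm, dir flips to +; running = +1568.0580
Stage 5 [44T→86T]: ω = 1568.0580×44/86 = 802.2623 rpm, dir flips to −; running = −802.2623
Stage 6 [86T→16T]: ω = 802.2623×86/16 = 4312.1596 rpm, dir flips to +; running = +4312.1596

+4312.1596 rpm (same as input, |ω| = 4312.1596 rpm)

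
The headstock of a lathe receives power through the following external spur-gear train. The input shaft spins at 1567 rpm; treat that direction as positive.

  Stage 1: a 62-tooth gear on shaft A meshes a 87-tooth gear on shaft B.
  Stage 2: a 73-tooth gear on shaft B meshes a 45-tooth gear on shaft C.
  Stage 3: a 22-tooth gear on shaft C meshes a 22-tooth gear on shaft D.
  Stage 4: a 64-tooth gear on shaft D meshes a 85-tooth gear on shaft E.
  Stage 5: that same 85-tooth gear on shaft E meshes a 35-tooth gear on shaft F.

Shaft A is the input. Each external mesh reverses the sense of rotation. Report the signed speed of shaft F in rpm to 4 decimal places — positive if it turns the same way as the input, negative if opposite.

-3312.5597 rpm (opposite to input, |ω| = 3312.5597 rpm)

Stage 1 [62T→87T]: ω = 1567.0000×62/87 = 1116.7126 rpm, dir flips to −; running = −1116.7126
Stage 2 [73T→45T]: ω = 1116.7126×73/45 = 1811.5561 rpm, dir flips to +; running = +1811.5561
Stage 3 [22T→22T]: ω = 1811.5561×22/22 = 1811.5561 rpm, dir flips to −; running = −1811.5561
Stage 4 [64T→85T]: ω = 1811.5561×64/85 = 1363.9952 rpm, dir flips to +; running = +1363.9952
Stage 5 [85T→35T]: ω = 1363.9952×85/35 = 3312.5597 rpm, dir flips to −; running = −3312.5597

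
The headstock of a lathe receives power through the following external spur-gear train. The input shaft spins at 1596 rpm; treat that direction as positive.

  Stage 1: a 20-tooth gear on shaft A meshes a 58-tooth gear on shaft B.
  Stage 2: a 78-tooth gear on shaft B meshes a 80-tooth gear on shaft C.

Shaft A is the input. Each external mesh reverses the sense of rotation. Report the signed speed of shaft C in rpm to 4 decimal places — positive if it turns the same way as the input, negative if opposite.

+536.5862 rpm (same as input, |ω| = 536.5862 rpm)

Stage 1 [20T→58T]: ω = 1596.0000×20/58 = 550.3448 rpm, dir flips to −; running = −550.3448
Stage 2 [78T→80T]: ω = 550.3448×78/80 = 536.5862 rpm, dir flips to +; running = +536.5862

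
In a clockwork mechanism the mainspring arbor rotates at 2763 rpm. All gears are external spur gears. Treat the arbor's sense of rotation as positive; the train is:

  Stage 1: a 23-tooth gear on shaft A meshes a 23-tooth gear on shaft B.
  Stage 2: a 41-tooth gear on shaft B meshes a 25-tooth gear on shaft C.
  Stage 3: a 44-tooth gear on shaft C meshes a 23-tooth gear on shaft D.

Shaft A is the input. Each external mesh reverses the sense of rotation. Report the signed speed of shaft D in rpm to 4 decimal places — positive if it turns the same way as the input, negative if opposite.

Stage 1 [23T→23T]: ω = 2763.0000×23/23 = 2763.0000 rpm, dir flips to −; running = −2763.0000
Stage 2 [41T→25T]: ω = 2763.0000×41/25 = 4531.3200 rpm, dir flips to +; running = +4531.3200
Stage 3 [44T→23T]: ω = 4531.3200×44/23 = 8668.6122 rpm, dir flips to −; running = −8668.6122

-8668.6122 rpm (opposite to input, |ω| = 8668.6122 rpm)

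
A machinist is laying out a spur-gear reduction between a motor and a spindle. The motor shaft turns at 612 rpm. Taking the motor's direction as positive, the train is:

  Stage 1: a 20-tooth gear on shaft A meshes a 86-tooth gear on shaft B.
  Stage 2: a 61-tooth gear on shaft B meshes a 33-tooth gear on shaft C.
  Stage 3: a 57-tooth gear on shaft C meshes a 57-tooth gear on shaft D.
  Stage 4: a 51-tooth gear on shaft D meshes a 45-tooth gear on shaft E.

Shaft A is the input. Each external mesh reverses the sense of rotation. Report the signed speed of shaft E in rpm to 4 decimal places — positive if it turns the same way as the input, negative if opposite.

+298.1649 rpm (same as input, |ω| = 298.1649 rpm)

Stage 1 [20T→86T]: ω = 612.0000×20/86 = 142.3256 rpm, dir flips to −; running = −142.3256
Stage 2 [61T→33T]: ω = 142.3256×61/33 = 263.0867 rpm, dir flips to +; running = +263.0867
Stage 3 [57T→57T]: ω = 263.0867×57/57 = 263.0867 rpm, dir flips to −; running = −263.0867
Stage 4 [51T→45T]: ω = 263.0867×51/45 = 298.1649 rpm, dir flips to +; running = +298.1649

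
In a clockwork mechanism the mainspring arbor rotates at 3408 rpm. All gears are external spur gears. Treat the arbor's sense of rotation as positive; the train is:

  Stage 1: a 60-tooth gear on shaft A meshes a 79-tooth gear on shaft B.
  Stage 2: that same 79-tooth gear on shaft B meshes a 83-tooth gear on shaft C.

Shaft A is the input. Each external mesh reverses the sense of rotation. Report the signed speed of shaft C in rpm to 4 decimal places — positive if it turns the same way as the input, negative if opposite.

+2463.6145 rpm (same as input, |ω| = 2463.6145 rpm)

Stage 1 [60T→79T]: ω = 3408.0000×60/79 = 2588.3544 rpm, dir flips to −; running = −2588.3544
Stage 2 [79T→83T]: ω = 2588.3544×79/83 = 2463.6145 rpm, dir flips to +; running = +2463.6145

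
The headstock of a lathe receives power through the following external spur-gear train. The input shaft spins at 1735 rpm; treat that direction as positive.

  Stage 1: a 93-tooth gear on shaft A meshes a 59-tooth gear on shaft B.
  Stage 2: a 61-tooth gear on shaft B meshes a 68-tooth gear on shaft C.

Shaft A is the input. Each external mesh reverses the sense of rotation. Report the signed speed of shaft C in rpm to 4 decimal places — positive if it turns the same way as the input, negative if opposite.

Stage 1 [93T→59T]: ω = 1735.0000×93/59 = 2734.8305 rpm, dir flips to −; running = −2734.8305
Stage 2 [61T→68T]: ω = 2734.8305×61/68 = 2453.3038 rpm, dir flips to +; running = +2453.3038

+2453.3038 rpm (same as input, |ω| = 2453.3038 rpm)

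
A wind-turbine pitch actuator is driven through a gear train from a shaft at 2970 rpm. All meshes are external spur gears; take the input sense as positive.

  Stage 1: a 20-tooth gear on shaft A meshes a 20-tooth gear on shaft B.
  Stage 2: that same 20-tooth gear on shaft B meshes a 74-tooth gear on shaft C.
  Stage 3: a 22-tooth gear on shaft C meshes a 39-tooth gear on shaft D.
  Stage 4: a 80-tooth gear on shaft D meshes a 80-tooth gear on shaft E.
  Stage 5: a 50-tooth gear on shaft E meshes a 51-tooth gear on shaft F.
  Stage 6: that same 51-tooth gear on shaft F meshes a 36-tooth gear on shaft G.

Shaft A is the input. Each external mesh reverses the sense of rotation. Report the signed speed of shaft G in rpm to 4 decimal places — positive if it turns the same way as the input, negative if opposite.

+628.8981 rpm (same as input, |ω| = 628.8981 rpm)

Stage 1 [20T→20T]: ω = 2970.0000×20/20 = 2970.0000 rpm, dir flips to −; running = −2970.0000
Stage 2 [20T→74T]: ω = 2970.0000×20/74 = 802.7027 rpm, dir flips to +; running = +802.7027
Stage 3 [22T→39T]: ω = 802.7027×22/39 = 452.8067 rpm, dir flips to −; running = −452.8067
Stage 4 [80T→80T]: ω = 452.8067×80/80 = 452.8067 rpm, dir flips to +; running = +452.8067
Stage 5 [50T→51T]: ω = 452.8067×50/51 = 443.9281 rpm, dir flips to −; running = −443.9281
Stage 6 [51T→36T]: ω = 443.9281×51/36 = 628.8981 rpm, dir flips to +; running = +628.8981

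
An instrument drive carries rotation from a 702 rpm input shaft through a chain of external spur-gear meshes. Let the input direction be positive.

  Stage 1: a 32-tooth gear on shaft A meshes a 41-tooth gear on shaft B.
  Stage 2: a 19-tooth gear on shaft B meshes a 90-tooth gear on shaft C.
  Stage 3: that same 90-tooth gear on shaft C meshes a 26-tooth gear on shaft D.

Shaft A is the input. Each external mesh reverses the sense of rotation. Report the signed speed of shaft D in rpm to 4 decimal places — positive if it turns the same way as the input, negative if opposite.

Stage 1 [32T→41T]: ω = 702.0000×32/41 = 547.9024 rpm, dir flips to −; running = −547.9024
Stage 2 [19T→90T]: ω = 547.9024×19/90 = 115.6683 rpm, dir flips to +; running = +115.6683
Stage 3 [90T→26T]: ω = 115.6683×90/26 = 400.3902 rpm, dir flips to −; running = −400.3902

-400.3902 rpm (opposite to input, |ω| = 400.3902 rpm)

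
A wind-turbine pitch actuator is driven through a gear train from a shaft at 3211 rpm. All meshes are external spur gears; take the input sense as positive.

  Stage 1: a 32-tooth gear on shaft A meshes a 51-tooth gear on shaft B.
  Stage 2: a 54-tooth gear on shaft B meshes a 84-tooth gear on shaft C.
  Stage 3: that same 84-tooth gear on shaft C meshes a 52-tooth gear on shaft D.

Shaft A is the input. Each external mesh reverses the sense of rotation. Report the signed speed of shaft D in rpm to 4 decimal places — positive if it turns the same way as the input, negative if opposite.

Stage 1 [32T→51T]: ω = 3211.0000×32/51 = 2014.7451 rpm, dir flips to −; running = −2014.7451
Stage 2 [54T→84T]: ω = 2014.7451×54/84 = 1295.1933 rpm, dir flips to +; running = +1295.1933
Stage 3 [84T→52T]: ω = 1295.1933×84/52 = 2092.2353 rpm, dir flips to −; running = −2092.2353

-2092.2353 rpm (opposite to input, |ω| = 2092.2353 rpm)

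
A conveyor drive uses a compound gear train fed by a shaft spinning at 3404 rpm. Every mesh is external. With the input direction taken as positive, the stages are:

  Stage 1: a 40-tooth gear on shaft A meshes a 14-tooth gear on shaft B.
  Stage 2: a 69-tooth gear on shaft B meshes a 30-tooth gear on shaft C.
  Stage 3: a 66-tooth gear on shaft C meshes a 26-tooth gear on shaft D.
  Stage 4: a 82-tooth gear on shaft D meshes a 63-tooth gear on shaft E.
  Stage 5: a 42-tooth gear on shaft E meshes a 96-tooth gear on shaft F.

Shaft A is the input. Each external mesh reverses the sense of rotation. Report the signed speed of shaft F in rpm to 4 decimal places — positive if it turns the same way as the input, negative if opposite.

Stage 1 [40T→14T]: ω = 3404.0000×40/14 = 9725.7143 rpm, dir flips to −; running = −9725.7143
Stage 2 [69T→30T]: ω = 9725.7143×69/30 = 22369.1429 rpm, dir flips to +; running = +22369.1429
Stage 3 [66T→26T]: ω = 22369.1429×66/26 = 56783.2088 rpm, dir flips to −; running = −56783.2088
Stage 4 [82T→63T]: ω = 56783.2088×82/63 = 73908.3035 rpm, dir flips to +; running = +73908.3035
Stage 5 [42T→96T]: ω = 73908.3035×42/96 = 32334.8828 rpm, dir flips to −; running = −32334.8828

-32334.8828 rpm (opposite to input, |ω| = 32334.8828 rpm)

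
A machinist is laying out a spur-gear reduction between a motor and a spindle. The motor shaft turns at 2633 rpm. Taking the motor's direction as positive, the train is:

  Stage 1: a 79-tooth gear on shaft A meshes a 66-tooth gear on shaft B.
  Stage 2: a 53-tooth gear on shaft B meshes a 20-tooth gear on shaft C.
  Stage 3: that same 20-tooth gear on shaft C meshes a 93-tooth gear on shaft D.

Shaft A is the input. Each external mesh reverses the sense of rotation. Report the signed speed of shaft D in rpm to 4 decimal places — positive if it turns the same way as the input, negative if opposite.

Stage 1 [79T→66T]: ω = 2633.0000×79/66 = 3151.6212 rpm, dir flips to −; running = −3151.6212
Stage 2 [53T→20T]: ω = 3151.6212×53/20 = 8351.7962 rpm, dir flips to +; running = +8351.7962
Stage 3 [20T→93T]: ω = 8351.7962×20/93 = 1796.0852 rpm, dir flips to −; running = −1796.0852

-1796.0852 rpm (opposite to input, |ω| = 1796.0852 rpm)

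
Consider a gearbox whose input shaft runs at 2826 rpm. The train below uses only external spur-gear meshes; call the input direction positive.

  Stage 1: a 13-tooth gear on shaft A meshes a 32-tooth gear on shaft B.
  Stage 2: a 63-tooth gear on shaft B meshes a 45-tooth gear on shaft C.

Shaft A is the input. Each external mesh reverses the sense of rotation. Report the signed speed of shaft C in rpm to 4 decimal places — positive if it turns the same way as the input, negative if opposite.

Stage 1 [13T→32T]: ω = 2826.0000×13/32 = 1148.0625 rpm, dir flips to −; running = −1148.0625
Stage 2 [63T→45T]: ω = 1148.0625×63/45 = 1607.2875 rpm, dir flips to +; running = +1607.2875

+1607.2875 rpm (same as input, |ω| = 1607.2875 rpm)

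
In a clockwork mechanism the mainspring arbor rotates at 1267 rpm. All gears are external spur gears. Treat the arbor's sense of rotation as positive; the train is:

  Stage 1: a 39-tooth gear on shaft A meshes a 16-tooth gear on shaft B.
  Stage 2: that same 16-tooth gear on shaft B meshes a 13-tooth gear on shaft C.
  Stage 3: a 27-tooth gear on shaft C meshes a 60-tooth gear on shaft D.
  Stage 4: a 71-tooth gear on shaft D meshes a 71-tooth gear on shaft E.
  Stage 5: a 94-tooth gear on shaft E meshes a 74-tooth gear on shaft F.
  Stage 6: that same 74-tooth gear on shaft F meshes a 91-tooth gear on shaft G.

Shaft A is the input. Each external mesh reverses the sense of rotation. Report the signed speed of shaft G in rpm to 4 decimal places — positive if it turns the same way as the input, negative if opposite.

Stage 1 [39T→16T]: ω = 1267.0000×39/16 = 3088.3125 rpm, dir flips to −; running = −3088.3125
Stage 2 [16T→13T]: ω = 3088.3125×16/13 = 3801.0000 rpm, dir flips to +; running = +3801.0000
Stage 3 [27T→60T]: ω = 3801.0000×27/60 = 1710.4500 rpm, dir flips to −; running = −1710.4500
Stage 4 [71T→71T]: ω = 1710.4500×71/71 = 1710.4500 rpm, dir flips to +; running = +1710.4500
Stage 5 [94T→74T]: ω = 1710.4500×94/74 = 2172.7338 rpm, dir flips to −; running = −2172.7338
Stage 6 [74T→91T]: ω = 2172.7338×74/91 = 1766.8385 rpm, dir flips to +; running = +1766.8385

+1766.8385 rpm (same as input, |ω| = 1766.8385 rpm)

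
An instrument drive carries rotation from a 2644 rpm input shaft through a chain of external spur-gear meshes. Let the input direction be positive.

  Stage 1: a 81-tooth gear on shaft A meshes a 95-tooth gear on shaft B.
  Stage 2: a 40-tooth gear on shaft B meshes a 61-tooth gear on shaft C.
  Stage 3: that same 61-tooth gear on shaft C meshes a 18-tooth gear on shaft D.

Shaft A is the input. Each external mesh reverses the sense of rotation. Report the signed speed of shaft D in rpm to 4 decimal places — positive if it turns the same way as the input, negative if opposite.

Stage 1 [81T→95T]: ω = 2644.0000×81/95 = 2254.3579 rpm, dir flips to −; running = −2254.3579
Stage 2 [40T→61T]: ω = 2254.3579×40/61 = 1478.2675 rpm, dir flips to +; running = +1478.2675
Stage 3 [61T→18T]: ω = 1478.2675×61/18 = 5009.6842 rpm, dir flips to −; running = −5009.6842

-5009.6842 rpm (opposite to input, |ω| = 5009.6842 rpm)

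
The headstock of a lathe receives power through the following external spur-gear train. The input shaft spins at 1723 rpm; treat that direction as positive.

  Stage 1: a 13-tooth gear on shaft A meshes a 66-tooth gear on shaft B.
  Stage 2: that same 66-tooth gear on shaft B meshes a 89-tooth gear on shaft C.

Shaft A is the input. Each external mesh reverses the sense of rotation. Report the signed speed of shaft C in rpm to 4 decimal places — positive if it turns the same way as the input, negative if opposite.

Stage 1 [13T→66T]: ω = 1723.0000×13/66 = 339.3788 rpm, dir flips to −; running = −339.3788
Stage 2 [66T→89T]: ω = 339.3788×66/89 = 251.6742 rpm, dir flips to +; running = +251.6742

+251.6742 rpm (same as input, |ω| = 251.6742 rpm)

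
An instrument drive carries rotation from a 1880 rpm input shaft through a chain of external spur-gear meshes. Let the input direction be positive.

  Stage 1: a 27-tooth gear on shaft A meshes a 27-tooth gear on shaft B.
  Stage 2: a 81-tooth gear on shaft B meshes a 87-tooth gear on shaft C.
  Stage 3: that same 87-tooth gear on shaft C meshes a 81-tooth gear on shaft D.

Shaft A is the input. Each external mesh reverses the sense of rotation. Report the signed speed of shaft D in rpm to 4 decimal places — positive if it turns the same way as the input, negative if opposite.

Stage 1 [27T→27T]: ω = 1880.0000×27/27 = 1880.0000 rpm, dir flips to −; running = −1880.0000
Stage 2 [81T→87T]: ω = 1880.0000×81/87 = 1750.3448 rpm, dir flips to +; running = +1750.3448
Stage 3 [87T→81T]: ω = 1750.3448×87/81 = 1880.0000 rpm, dir flips to −; running = −1880.0000

-1880.0000 rpm (opposite to input, |ω| = 1880.0000 rpm)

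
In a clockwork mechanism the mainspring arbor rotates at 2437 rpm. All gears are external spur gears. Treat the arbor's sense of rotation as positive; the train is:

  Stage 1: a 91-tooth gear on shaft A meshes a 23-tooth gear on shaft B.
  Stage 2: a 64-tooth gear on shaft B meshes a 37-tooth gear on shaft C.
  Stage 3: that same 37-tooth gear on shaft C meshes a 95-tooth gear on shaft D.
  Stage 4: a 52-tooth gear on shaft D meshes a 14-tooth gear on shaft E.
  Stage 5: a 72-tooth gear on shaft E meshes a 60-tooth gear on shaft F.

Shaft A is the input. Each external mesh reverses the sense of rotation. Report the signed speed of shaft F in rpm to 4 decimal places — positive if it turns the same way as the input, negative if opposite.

Stage 1 [91T→23T]: ω = 2437.0000×91/23 = 9642.0435 rpm, dir flips to −; running = −9642.0435
Stage 2 [64T→37T]: ω = 9642.0435×64/37 = 16678.1293 rpm, dir flips to +; running = +16678.1293
Stage 3 [37T→95T]: ω = 16678.1293×37/95 = 6495.6924 rpm, dir flips to −; running = −6495.6924
Stage 4 [52T→14T]: ω = 6495.6924×52/14 = 24126.8577 rpm, dir flips to +; running = +24126.8577
Stage 5 [72T→60T]: ω = 24126.8577×72/60 = 28952.2292 rpm, dir flips to −; running = −28952.2292

-28952.2292 rpm (opposite to input, |ω| = 28952.2292 rpm)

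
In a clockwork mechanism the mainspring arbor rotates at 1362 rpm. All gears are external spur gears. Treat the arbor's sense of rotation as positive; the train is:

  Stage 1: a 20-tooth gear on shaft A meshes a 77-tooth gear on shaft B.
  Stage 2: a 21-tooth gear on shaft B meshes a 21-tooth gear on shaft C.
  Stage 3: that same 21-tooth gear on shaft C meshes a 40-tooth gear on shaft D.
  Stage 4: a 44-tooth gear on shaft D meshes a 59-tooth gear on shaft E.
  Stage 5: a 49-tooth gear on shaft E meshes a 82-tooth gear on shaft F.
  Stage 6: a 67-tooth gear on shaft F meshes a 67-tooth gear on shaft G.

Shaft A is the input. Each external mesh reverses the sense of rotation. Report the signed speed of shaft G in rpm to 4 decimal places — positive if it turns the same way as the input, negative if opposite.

Stage 1 [20T→77T]: ω = 1362.0000×20/77 = 353.7662 rpm, dir flips to −; running = −353.7662
Stage 2 [21T→21T]: ω = 353.7662×21/21 = 353.7662 rpm, dir flips to +; running = +353.7662
Stage 3 [21T→40T]: ω = 353.7662×21/40 = 185.7273 rpm, dir flips to −; running = −185.7273
Stage 4 [44T→59T]: ω = 185.7273×44/59 = 138.5085 rpm, dir flips to +; running = +138.5085
Stage 5 [49T→82T]: ω = 138.5085×49/82 = 82.7673 rpm, dir flips to −; running = −82.7673
Stage 6 [67T→67T]: ω = 82.7673×67/67 = 82.7673 rpm, dir flips to +; running = +82.7673

+82.7673 rpm (same as input, |ω| = 82.7673 rpm)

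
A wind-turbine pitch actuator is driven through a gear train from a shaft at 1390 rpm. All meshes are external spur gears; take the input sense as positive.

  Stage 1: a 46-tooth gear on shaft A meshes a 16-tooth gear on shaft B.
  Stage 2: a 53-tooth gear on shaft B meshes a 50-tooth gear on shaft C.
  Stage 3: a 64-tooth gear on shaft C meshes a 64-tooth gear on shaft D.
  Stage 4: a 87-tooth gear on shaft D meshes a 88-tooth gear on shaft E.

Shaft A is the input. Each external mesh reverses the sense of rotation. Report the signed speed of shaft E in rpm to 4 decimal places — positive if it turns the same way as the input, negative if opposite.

+4187.8884 rpm (same as input, |ω| = 4187.8884 rpm)

Stage 1 [46T→16T]: ω = 1390.0000×46/16 = 3996.2500 rpm, dir flips to −; running = −3996.2500
Stage 2 [53T→50T]: ω = 3996.2500×53/50 = 4236.0250 rpm, dir flips to +; running = +4236.0250
Stage 3 [64T→64T]: ω = 4236.0250×64/64 = 4236.0250 rpm, dir flips to −; running = −4236.0250
Stage 4 [87T→88T]: ω = 4236.0250×87/88 = 4187.8884 rpm, dir flips to +; running = +4187.8884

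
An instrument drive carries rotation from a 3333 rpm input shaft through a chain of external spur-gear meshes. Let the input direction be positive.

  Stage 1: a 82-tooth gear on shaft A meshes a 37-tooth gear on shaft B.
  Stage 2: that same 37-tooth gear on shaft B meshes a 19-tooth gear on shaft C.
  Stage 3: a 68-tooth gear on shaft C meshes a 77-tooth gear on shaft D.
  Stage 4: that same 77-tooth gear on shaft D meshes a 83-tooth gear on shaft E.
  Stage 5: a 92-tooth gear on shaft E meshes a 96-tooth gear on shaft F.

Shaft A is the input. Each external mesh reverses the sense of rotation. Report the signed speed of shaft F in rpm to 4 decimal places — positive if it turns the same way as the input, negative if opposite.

-11293.8751 rpm (opposite to input, |ω| = 11293.8751 rpm)

Stage 1 [82T→37T]: ω = 3333.0000×82/37 = 7386.6486 rpm, dir flips to −; running = −7386.6486
Stage 2 [37T→19T]: ω = 7386.6486×37/19 = 14384.5263 rpm, dir flips to +; running = +14384.5263
Stage 3 [68T→77T]: ω = 14384.5263×68/77 = 12703.2180 rpm, dir flips to −; running = −12703.2180
Stage 4 [77T→83T]: ω = 12703.2180×77/83 = 11784.9131 rpm, dir flips to +; running = +11784.9131
Stage 5 [92T→96T]: ω = 11784.9131×92/96 = 11293.8751 rpm, dir flips to −; running = −11293.8751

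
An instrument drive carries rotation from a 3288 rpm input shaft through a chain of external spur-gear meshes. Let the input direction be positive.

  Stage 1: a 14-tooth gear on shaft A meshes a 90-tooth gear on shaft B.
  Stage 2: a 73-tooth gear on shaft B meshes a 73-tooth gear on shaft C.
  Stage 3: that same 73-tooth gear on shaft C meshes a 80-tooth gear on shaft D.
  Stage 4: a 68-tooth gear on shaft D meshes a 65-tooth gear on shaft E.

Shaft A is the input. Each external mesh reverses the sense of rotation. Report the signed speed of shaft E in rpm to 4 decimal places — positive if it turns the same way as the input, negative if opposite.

+488.2539 rpm (same as input, |ω| = 488.2539 rpm)

Stage 1 [14T→90T]: ω = 3288.0000×14/90 = 511.4667 rpm, dir flips to −; running = −511.4667
Stage 2 [73T→73T]: ω = 511.4667×73/73 = 511.4667 rpm, dir flips to +; running = +511.4667
Stage 3 [73T→80T]: ω = 511.4667×73/80 = 466.7133 rpm, dir flips to −; running = −466.7133
Stage 4 [68T→65T]: ω = 466.7133×68/65 = 488.2539 rpm, dir flips to +; running = +488.2539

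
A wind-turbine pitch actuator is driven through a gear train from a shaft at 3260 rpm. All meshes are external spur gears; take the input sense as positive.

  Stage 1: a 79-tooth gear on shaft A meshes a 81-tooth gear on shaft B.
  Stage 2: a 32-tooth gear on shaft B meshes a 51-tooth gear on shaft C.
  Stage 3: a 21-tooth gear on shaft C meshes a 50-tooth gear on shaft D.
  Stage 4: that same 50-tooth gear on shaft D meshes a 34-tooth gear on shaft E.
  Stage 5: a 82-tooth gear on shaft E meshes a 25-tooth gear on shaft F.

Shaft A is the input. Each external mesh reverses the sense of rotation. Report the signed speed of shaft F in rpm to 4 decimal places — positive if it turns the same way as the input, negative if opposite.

Stage 1 [79T→81T]: ω = 3260.0000×79/81 = 3179.5062 rpm, dir flips to −; running = −3179.5062
Stage 2 [32T→51T]: ω = 3179.5062×32/51 = 1994.9843 rpm, dir flips to +; running = +1994.9843
Stage 3 [21T→50T]: ω = 1994.9843×21/50 = 837.8934 rpm, dir flips to −; running = −837.8934
Stage 4 [50T→34T]: ω = 837.8934×50/34 = 1232.1962 rpm, dir flips to +; running = +1232.1962
Stage 5 [82T→25T]: ω = 1232.1962×82/25 = 4041.6034 rpm, dir flips to −; running = −4041.6034

-4041.6034 rpm (opposite to input, |ω| = 4041.6034 rpm)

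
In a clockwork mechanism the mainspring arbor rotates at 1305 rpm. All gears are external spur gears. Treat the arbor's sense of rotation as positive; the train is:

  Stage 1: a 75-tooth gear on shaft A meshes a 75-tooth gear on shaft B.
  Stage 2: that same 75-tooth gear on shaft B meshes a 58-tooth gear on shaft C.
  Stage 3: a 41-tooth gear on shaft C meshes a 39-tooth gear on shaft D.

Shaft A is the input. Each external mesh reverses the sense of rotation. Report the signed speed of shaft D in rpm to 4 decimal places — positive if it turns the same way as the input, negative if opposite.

Stage 1 [75T→75T]: ω = 1305.0000×75/75 = 1305.0000 rpm, dir flips to −; running = −1305.0000
Stage 2 [75T→58T]: ω = 1305.0000×75/58 = 1687.5000 rpm, dir flips to +; running = +1687.5000
Stage 3 [41T→39T]: ω = 1687.5000×41/39 = 1774.0385 rpm, dir flips to −; running = −1774.0385

-1774.0385 rpm (opposite to input, |ω| = 1774.0385 rpm)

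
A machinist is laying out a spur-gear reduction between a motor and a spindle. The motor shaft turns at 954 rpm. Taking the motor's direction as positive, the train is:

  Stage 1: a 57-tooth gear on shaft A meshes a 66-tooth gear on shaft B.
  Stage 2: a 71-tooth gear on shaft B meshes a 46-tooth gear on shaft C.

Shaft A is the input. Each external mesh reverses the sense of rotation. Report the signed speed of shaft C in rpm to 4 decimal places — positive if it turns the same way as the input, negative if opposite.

Stage 1 [57T→66T]: ω = 954.0000×57/66 = 823.9091 rpm, dir flips to −; running = −823.9091
Stage 2 [71T→46T]: ω = 823.9091×71/46 = 1271.6858 rpm, dir flips to +; running = +1271.6858

+1271.6858 rpm (same as input, |ω| = 1271.6858 rpm)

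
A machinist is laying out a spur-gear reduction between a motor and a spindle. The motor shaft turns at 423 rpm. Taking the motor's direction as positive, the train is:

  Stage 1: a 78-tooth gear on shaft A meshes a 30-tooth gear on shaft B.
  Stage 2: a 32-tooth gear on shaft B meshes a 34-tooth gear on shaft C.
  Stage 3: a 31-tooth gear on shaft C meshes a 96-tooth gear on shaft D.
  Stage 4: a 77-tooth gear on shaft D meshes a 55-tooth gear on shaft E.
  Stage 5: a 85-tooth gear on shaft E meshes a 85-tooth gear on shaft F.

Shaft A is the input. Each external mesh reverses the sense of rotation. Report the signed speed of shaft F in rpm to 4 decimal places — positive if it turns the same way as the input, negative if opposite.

Stage 1 [78T→30T]: ω = 423.0000×78/30 = 1099.8000 rpm, dir flips to −; running = −1099.8000
Stage 2 [32T→34T]: ω = 1099.8000×32/34 = 1035.1059 rpm, dir flips to +; running = +1035.1059
Stage 3 [31T→96T]: ω = 1035.1059×31/96 = 334.2529 rpm, dir flips to −; running = −334.2529
Stage 4 [77T→55T]: ω = 334.2529×77/55 = 467.9541 rpm, dir flips to +; running = +467.9541
Stage 5 [85T→85T]: ω = 467.9541×85/85 = 467.9541 rpm, dir flips to −; running = −467.9541

-467.9541 rpm (opposite to input, |ω| = 467.9541 rpm)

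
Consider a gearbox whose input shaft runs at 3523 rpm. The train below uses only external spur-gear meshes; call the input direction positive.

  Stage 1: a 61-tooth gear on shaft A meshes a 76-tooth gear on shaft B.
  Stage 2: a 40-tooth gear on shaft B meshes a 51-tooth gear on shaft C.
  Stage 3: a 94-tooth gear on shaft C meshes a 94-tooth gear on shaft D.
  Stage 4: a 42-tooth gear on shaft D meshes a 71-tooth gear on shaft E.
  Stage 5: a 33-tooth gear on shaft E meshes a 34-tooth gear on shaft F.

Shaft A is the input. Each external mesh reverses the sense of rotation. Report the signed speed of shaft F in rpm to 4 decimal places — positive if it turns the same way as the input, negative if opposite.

Stage 1 [61T→76T]: ω = 3523.0000×61/76 = 2827.6711 rpm, dir flips to −; running = −2827.6711
Stage 2 [40T→51T]: ω = 2827.6711×40/51 = 2217.7812 rpm, dir flips to +; running = +2217.7812
Stage 3 [94T→94T]: ω = 2217.7812×94/94 = 2217.7812 rpm, dir flips to −; running = −2217.7812
Stage 4 [42T→71T]: ω = 2217.7812×42/71 = 1311.9269 rpm, dir flips to +; running = +1311.9269
Stage 5 [33T→34T]: ω = 1311.9269×33/34 = 1273.3408 rpm, dir flips to −; running = −1273.3408

-1273.3408 rpm (opposite to input, |ω| = 1273.3408 rpm)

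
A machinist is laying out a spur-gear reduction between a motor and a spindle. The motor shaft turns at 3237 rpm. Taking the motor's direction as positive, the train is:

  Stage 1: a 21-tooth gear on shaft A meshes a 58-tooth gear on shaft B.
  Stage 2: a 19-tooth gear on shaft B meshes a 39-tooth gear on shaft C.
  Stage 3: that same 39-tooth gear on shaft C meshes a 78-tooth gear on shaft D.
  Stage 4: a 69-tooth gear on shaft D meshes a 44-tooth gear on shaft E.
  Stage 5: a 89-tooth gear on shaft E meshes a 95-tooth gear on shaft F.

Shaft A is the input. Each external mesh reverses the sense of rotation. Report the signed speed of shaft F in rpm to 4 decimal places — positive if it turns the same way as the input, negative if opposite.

-419.4264 rpm (opposite to input, |ω| = 419.4264 rpm)

Stage 1 [21T→58T]: ω = 3237.0000×21/58 = 1172.0172 rpm, dir flips to −; running = −1172.0172
Stage 2 [19T→39T]: ω = 1172.0172×19/39 = 570.9828 rpm, dir flips to +; running = +570.9828
Stage 3 [39T→78T]: ω = 570.9828×39/78 = 285.4914 rpm, dir flips to −; running = −285.4914
Stage 4 [69T→44T]: ω = 285.4914×69/44 = 447.7024 rpm, dir flips to +; running = +447.7024
Stage 5 [89T→95T]: ω = 447.7024×89/95 = 419.4264 rpm, dir flips to −; running = −419.4264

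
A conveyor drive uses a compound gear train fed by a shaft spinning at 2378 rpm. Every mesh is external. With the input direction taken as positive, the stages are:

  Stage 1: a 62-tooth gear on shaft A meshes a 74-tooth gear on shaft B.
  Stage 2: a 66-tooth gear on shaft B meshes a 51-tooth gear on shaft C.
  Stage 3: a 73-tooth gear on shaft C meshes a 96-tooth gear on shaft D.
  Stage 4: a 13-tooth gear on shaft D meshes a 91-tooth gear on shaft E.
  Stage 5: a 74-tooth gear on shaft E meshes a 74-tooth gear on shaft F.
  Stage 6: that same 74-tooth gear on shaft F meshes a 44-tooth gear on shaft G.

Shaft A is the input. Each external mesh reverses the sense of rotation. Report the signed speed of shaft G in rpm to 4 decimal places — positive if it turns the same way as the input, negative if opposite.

+471.0621 rpm (same as input, |ω| = 471.0621 rpm)

Stage 1 [62T→74T]: ω = 2378.0000×62/74 = 1992.3784 rpm, dir flips to −; running = −1992.3784
Stage 2 [66T→51T]: ω = 1992.3784×66/51 = 2578.3720 rpm, dir flips to +; running = +2578.3720
Stage 3 [73T→96T]: ω = 2578.3720×73/96 = 1960.6371 rpm, dir flips to −; running = −1960.6371
Stage 4 [13T→91T]: ω = 1960.6371×13/91 = 280.0910 rpm, dir flips to +; running = +280.0910
Stage 5 [74T→74T]: ω = 280.0910×74/74 = 280.0910 rpm, dir flips to −; running = −280.0910
Stage 6 [74T→44T]: ω = 280.0910×74/44 = 471.0621 rpm, dir flips to +; running = +471.0621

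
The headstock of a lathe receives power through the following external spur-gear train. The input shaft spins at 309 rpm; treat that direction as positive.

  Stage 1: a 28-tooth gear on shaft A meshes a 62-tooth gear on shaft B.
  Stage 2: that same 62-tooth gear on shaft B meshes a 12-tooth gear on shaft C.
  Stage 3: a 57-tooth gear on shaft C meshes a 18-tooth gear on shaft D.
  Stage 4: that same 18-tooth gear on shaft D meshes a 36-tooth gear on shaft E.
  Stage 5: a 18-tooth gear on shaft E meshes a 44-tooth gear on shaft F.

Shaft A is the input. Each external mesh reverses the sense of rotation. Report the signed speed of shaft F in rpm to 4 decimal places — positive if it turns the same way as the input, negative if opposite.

-467.0114 rpm (opposite to input, |ω| = 467.0114 rpm)

Stage 1 [28T→62T]: ω = 309.0000×28/62 = 139.5484 rpm, dir flips to −; running = −139.5484
Stage 2 [62T→12T]: ω = 139.5484×62/12 = 721.0000 rpm, dir flips to +; running = +721.0000
Stage 3 [57T→18T]: ω = 721.0000×57/18 = 2283.1667 rpm, dir flips to −; running = −2283.1667
Stage 4 [18T→36T]: ω = 2283.1667×18/36 = 1141.5833 rpm, dir flips to +; running = +1141.5833
Stage 5 [18T→44T]: ω = 1141.5833×18/44 = 467.0114 rpm, dir flips to −; running = −467.0114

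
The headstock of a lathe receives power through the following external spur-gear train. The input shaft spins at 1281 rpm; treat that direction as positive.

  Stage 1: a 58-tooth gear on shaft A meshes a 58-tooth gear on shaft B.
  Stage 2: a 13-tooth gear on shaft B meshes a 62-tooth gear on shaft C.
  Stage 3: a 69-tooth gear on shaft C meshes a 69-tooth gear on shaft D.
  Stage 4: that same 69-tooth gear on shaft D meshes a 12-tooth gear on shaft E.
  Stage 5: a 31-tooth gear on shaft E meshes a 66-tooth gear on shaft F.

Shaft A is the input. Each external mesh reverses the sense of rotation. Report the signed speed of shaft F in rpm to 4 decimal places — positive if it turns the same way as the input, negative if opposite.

-725.4148 rpm (opposite to input, |ω| = 725.4148 rpm)

Stage 1 [58T→58T]: ω = 1281.0000×58/58 = 1281.0000 rpm, dir flips to −; running = −1281.0000
Stage 2 [13T→62T]: ω = 1281.0000×13/62 = 268.5968 rpm, dir flips to +; running = +268.5968
Stage 3 [69T→69T]: ω = 268.5968×69/69 = 268.5968 rpm, dir flips to −; running = −268.5968
Stage 4 [69T→12T]: ω = 268.5968×69/12 = 1544.4315 rpm, dir flips to +; running = +1544.4315
Stage 5 [31T→66T]: ω = 1544.4315×31/66 = 725.4148 rpm, dir flips to −; running = −725.4148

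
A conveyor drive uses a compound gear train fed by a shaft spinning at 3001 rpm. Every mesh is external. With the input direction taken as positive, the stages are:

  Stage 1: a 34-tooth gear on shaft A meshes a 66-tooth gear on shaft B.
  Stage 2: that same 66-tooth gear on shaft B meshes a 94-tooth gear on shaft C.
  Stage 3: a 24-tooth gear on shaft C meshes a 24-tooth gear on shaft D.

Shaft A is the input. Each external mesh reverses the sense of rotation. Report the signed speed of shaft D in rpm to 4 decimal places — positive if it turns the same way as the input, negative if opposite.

-1085.4681 rpm (opposite to input, |ω| = 1085.4681 rpm)

Stage 1 [34T→66T]: ω = 3001.0000×34/66 = 1545.9697 rpm, dir flips to −; running = −1545.9697
Stage 2 [66T→94T]: ω = 1545.9697×66/94 = 1085.4681 rpm, dir flips to +; running = +1085.4681
Stage 3 [24T→24T]: ω = 1085.4681×24/24 = 1085.4681 rpm, dir flips to −; running = −1085.4681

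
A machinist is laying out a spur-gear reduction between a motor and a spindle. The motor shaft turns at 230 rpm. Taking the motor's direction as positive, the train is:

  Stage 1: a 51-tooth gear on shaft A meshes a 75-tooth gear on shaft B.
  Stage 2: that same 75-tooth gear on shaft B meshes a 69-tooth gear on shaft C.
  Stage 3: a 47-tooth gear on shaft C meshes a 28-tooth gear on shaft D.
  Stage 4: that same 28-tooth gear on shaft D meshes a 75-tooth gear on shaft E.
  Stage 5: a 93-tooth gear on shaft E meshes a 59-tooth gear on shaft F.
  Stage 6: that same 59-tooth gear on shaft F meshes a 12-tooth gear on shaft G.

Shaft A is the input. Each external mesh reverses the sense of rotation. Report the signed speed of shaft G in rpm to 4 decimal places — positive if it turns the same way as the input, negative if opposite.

+825.6333 rpm (same as input, |ω| = 825.6333 rpm)

Stage 1 [51T→75T]: ω = 230.0000×51/75 = 156.4000 rpm, dir flips to −; running = −156.4000
Stage 2 [75T→69T]: ω = 156.4000×75/69 = 170.0000 rpm, dir flips to +; running = +170.0000
Stage 3 [47T→28T]: ω = 170.0000×47/28 = 285.3571 rpm, dir flips to −; running = −285.3571
Stage 4 [28T→75T]: ω = 285.3571×28/75 = 106.5333 rpm, dir flips to +; running = +106.5333
Stage 5 [93T→59T]: ω = 106.5333×93/59 = 167.9254 rpm, dir flips to −; running = −167.9254
Stage 6 [59T→12T]: ω = 167.9254×59/12 = 825.6333 rpm, dir flips to +; running = +825.6333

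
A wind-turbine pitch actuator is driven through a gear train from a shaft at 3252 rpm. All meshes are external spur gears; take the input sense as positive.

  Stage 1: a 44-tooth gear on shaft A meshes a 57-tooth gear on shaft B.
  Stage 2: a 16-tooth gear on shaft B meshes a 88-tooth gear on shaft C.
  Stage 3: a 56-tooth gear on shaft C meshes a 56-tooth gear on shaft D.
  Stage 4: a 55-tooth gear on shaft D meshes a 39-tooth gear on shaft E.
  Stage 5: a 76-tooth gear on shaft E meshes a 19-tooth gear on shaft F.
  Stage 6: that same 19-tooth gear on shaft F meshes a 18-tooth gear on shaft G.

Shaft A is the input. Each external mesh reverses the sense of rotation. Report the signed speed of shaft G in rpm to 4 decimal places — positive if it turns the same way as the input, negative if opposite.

+2717.7208 rpm (same as input, |ω| = 2717.7208 rpm)

Stage 1 [44T→57T]: ω = 3252.0000×44/57 = 2510.3158 rpm, dir flips to −; running = −2510.3158
Stage 2 [16T→88T]: ω = 2510.3158×16/88 = 456.4211 rpm, dir flips to +; running = +456.4211
Stage 3 [56T→56T]: ω = 456.4211×56/56 = 456.4211 rpm, dir flips to −; running = −456.4211
Stage 4 [55T→39T]: ω = 456.4211×55/39 = 643.6707 rpm, dir flips to +; running = +643.6707
Stage 5 [76T→19T]: ω = 643.6707×76/19 = 2574.6829 rpm, dir flips to −; running = −2574.6829
Stage 6 [19T→18T]: ω = 2574.6829×19/18 = 2717.7208 rpm, dir flips to +; running = +2717.7208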